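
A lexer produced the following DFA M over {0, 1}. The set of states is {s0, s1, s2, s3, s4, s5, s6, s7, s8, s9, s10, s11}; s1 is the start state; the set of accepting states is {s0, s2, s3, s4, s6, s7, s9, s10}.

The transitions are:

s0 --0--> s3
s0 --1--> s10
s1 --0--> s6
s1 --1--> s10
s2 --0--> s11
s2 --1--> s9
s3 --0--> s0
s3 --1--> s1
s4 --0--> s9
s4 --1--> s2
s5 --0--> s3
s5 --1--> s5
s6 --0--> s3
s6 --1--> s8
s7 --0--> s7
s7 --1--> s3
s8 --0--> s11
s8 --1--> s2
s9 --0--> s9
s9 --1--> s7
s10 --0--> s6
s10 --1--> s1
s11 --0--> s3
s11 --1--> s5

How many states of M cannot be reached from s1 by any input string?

BFS from s1 reaches {s0, s1, s2, s3, s5, s6, s7, s8, s9, s10, s11}; the 1 state(s) s4 are never visited.

1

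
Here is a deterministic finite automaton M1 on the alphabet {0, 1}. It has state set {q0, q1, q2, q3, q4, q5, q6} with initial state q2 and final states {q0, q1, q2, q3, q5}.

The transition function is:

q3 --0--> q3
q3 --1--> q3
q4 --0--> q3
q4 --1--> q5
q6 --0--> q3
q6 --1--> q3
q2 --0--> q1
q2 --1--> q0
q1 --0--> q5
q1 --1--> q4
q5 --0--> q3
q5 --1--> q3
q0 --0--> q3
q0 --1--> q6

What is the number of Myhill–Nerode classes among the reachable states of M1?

P0 = {q0,q1,q2,q3,q5} | {q4,q6}.
Refine {q0,q1,q2,q3,q5} on symbol 1: members go to different blocks, giving {q2,q3,q5} and {q0,q1}.
On input 0, block {q2,q3,q5} splits into {q3,q5} and {q2}.
No further refinement is possible. Final partition (4 blocks): {q3,q5} | {q4,q6} | {q0,q1} | {q2}.

4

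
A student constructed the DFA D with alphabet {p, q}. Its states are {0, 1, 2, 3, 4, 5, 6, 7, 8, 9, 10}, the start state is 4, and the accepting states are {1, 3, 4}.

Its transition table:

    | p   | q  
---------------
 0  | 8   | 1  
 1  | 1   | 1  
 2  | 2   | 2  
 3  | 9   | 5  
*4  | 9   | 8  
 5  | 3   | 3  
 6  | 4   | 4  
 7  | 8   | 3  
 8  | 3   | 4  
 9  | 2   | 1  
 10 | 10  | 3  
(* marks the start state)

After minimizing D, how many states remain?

Reachable states from the start: {1,2,3,4,5,8,9}. Unreachable: {0,6,7,10} — drop them.
Start with accepting vs non-accepting: {1,3,4} | {2,5,8,9}.
Refine {1,3,4} on symbol p: members go to different blocks, giving {3,4} and {1}.
Refine {2,5,8,9} on symbol p: members go to different blocks, giving {2,9} and {5,8}.
Refine {2,9} on symbol q: members go to different blocks, giving {2} and {9}.
No further refinement is possible. Final partition (5 blocks): {3,4} | {2} | {1} | {5,8} | {9}.

5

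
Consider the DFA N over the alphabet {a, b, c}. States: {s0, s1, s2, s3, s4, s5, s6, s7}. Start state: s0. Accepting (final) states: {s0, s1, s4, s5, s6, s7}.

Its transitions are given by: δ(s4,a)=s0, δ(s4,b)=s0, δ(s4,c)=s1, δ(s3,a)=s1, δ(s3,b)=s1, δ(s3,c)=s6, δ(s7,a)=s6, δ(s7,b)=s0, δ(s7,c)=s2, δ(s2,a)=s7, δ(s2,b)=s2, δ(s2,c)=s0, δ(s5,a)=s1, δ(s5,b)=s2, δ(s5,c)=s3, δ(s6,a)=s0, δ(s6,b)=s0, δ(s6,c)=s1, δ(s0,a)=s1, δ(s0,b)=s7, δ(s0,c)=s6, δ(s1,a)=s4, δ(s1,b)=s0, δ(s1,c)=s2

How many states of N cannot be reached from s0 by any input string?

2

No path from s0 leads to s3, s5; the other 6 states are all reachable.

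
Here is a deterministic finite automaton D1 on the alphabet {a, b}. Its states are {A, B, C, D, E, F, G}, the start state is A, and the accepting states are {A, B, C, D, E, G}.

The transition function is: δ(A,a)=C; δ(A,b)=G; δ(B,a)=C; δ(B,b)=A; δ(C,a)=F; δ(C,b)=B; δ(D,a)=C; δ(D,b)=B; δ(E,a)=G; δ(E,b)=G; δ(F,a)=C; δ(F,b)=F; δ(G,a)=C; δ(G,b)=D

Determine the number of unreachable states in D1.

1

Starting at A and following transitions, the reachable set is {A, B, C, D, F, G}. That leaves E unreachable — 1 in total.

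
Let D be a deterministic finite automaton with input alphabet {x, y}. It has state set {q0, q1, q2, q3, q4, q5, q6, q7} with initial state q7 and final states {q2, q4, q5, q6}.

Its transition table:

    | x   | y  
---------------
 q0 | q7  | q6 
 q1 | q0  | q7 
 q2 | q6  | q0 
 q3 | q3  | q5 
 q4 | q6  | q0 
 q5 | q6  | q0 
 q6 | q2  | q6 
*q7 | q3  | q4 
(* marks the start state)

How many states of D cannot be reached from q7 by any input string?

Starting at q7 and following transitions, the reachable set is {q0, q2, q3, q4, q5, q6, q7}. That leaves q1 unreachable — 1 in total.

1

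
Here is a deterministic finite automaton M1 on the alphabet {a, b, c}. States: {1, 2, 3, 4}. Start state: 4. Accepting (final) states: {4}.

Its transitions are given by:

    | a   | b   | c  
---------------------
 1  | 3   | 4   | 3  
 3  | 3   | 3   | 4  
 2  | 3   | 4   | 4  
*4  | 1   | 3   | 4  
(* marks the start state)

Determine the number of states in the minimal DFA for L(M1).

3

States {2} cannot be reached from the start state, so discard them.
P0 = {4} | {1,3}.
Split {1,3} by δ(·,b) → {1} and {3}.
Stable partition: {4} | {1} | {3} — 3 equivalence classes.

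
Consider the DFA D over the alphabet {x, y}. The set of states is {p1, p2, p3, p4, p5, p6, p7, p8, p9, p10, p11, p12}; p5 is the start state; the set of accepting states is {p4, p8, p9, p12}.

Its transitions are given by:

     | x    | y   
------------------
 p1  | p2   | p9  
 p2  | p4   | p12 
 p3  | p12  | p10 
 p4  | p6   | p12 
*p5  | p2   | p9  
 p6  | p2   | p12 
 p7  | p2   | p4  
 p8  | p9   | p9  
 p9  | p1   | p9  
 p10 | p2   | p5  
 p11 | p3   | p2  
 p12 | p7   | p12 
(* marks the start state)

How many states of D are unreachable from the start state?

BFS from p5 reaches {p1, p2, p4, p5, p6, p7, p9, p12}; the 4 state(s) p3, p8, p10, p11 are never visited.

4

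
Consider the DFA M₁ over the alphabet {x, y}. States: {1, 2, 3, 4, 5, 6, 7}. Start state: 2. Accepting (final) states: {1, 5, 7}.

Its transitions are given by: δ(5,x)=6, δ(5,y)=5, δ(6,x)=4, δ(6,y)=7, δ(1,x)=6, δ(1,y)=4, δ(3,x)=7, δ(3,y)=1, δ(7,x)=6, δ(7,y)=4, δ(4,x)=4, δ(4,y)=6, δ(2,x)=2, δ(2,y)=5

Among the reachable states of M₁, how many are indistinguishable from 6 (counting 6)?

1

Reachable states from the start: {2,4,5,6,7}. Unreachable: {1,3} — drop them.
Start with accepting vs non-accepting: {5,7} | {2,4,6}.
On input y, block {5,7} splits into {5} and {7}.
Split {2,4,6} by δ(·,y) → {2} and {4} and {6}.
No further refinement is possible. Final partition (5 blocks): {5} | {2} | {7} | {4} | {6}.
The equivalence class containing 6 is {6}, of size 1.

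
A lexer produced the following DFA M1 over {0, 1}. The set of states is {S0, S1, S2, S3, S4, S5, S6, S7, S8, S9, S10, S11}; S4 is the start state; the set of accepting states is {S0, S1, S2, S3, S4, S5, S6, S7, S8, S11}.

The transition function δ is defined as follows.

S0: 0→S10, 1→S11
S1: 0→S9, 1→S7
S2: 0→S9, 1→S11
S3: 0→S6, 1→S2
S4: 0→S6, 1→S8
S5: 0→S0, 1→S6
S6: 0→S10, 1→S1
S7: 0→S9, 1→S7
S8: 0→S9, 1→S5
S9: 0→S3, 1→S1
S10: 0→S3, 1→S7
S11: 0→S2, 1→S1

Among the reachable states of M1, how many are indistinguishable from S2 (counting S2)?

3

Initial partition by acceptance: {S0,S1,S2,S3,S4,S5,S6,S7,S8,S11} | {S9,S10}.
On input 0, block {S0,S1,S2,S3,S4,S5,S6,S7,S8,S11} splits into {S0,S1,S2,S6,S7,S8} and {S3,S4,S5,S11}.
Split {S0,S1,S2,S6,S7,S8} by δ(·,1) → {S0,S2,S8} and {S1,S6,S7}.
Refine {S3,S4,S5,S11} on symbol 0: members go to different blocks, giving {S3,S4} and {S5,S11}.
Stable partition: {S0,S2,S8} | {S9,S10} | {S3,S4} | {S1,S6,S7} | {S5,S11} — 5 equivalence classes.
State S2 belongs to the block {S0,S2,S8}, which has 3 states.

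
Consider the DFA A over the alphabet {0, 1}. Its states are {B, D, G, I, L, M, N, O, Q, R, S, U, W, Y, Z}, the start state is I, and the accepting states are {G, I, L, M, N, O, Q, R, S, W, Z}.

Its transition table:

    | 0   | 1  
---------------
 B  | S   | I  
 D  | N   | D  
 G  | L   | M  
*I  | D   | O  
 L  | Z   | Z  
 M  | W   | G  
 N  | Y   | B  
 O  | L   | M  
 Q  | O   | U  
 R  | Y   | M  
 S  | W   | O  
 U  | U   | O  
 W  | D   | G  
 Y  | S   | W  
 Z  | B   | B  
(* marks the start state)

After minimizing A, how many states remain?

First remove the unreachable states {Q,R,U}; 12 states remain.
P0 = {G,I,L,M,N,O,S,W,Z} | {B,D,Y}.
Split {G,I,L,M,N,O,S,W,Z} by δ(·,0) → {G,L,M,O,S} and {I,N,W,Z}.
Refine {G,L,M,O,S} on symbol 0: members go to different blocks, giving {L,M,S} and {G,O}.
On input 1, block {L,M,S} splits into {M,S} and {L}.
Refine {B,D,Y} on symbol 0: members go to different blocks, giving {B,Y} and {D}.
Refine {I,N,W,Z} on symbol 0: members go to different blocks, giving {I,W} and {N,Z}.
Stable partition: {M,S} | {B,Y} | {I,W} | {G,O} | {L} | {D} | {N,Z} — 7 equivalence classes.

7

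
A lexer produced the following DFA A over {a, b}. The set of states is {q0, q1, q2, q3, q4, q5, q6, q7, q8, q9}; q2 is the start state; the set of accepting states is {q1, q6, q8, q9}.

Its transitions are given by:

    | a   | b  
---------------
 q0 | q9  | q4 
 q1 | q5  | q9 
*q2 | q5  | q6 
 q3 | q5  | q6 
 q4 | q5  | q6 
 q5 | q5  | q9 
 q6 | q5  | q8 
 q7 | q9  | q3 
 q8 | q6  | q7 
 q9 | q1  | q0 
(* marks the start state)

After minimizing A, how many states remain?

5

P0 = {q1,q6,q8,q9} | {q0,q2,q3,q4,q5,q7}.
Split {q1,q6,q8,q9} by δ(·,a) → {q1,q6} and {q8,q9}.
Split {q0,q2,q3,q4,q5,q7} by δ(·,a) → {q2,q3,q4,q5} and {q0,q7}.
Split {q2,q3,q4,q5} by δ(·,b) → {q2,q3,q4} and {q5}.
The partition is now stable with 5 blocks: {q1,q6} | {q2,q3,q4} | {q8,q9} | {q0,q7} | {q5}.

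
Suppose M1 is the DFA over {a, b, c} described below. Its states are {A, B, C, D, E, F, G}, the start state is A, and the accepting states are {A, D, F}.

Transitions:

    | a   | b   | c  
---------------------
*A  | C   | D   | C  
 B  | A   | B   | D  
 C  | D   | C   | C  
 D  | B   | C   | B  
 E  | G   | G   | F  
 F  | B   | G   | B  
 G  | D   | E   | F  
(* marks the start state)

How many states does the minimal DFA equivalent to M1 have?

First remove the unreachable states {E,F,G}; 4 states remain.
Start with accepting vs non-accepting: {A,D} | {B,C}.
Refine {A,D} on symbol b: members go to different blocks, giving {A} and {D}.
On input a, block {B,C} splits into {B} and {C}.
Stable partition: {A} | {B} | {D} | {C} — 4 equivalence classes.

4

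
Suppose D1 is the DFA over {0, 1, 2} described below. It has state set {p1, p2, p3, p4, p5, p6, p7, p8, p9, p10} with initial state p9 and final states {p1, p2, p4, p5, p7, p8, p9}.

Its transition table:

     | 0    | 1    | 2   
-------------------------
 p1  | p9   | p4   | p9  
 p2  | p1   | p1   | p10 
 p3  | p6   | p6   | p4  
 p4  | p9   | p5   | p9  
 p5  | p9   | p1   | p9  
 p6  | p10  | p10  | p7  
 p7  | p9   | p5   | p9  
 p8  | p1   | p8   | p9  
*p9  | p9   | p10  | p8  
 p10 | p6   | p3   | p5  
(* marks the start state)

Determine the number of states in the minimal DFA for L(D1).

4

Reachable states from the start: {p1,p3,p4,p5,p6,p7,p8,p9,p10}. Unreachable: {p2} — drop them.
Initial partition by acceptance: {p1,p4,p5,p7,p8,p9} | {p3,p6,p10}.
Split {p1,p4,p5,p7,p8,p9} by δ(·,1) → {p1,p4,p5,p7,p8} and {p9}.
Refine {p1,p4,p5,p7,p8} on symbol 0: members go to different blocks, giving {p1,p4,p5,p7} and {p8}.
No further refinement is possible. Final partition (4 blocks): {p1,p4,p5,p7} | {p3,p6,p10} | {p9} | {p8}.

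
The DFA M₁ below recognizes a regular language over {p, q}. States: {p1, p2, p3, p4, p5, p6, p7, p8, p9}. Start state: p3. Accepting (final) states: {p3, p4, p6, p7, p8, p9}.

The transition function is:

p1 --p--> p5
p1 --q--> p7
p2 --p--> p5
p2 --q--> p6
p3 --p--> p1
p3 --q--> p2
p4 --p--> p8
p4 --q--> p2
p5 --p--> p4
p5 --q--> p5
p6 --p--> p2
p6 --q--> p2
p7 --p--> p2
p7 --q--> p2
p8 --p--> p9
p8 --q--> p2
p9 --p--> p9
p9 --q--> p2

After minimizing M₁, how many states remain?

Every state is reachable, so we keep all 9.
Start with accepting vs non-accepting: {p3,p4,p6,p7,p8,p9} | {p1,p2,p5}.
On input p, block {p3,p4,p6,p7,p8,p9} splits into {p3,p6,p7} and {p4,p8,p9}.
Split {p1,p2,p5} by δ(·,p) → {p1,p2} and {p5}.
No further refinement is possible. Final partition (4 blocks): {p3,p6,p7} | {p1,p2} | {p4,p8,p9} | {p5}.

4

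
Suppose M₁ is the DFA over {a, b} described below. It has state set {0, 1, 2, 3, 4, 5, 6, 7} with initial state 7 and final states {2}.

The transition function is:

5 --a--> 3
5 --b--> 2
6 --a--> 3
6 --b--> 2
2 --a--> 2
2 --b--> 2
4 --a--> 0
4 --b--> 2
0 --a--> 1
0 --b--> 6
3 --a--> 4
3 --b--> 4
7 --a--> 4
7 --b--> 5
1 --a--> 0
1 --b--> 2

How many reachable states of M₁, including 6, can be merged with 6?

4

Every state is reachable, so we keep all 8.
Start with accepting vs non-accepting: {2} | {0,1,3,4,5,6,7}.
Refine {0,1,3,4,5,6,7} on symbol b: members go to different blocks, giving {1,4,5,6} and {0,3,7}.
The partition is now stable with 3 blocks: {2} | {1,4,5,6} | {0,3,7}.
The equivalence class containing 6 is {1,4,5,6}, of size 4.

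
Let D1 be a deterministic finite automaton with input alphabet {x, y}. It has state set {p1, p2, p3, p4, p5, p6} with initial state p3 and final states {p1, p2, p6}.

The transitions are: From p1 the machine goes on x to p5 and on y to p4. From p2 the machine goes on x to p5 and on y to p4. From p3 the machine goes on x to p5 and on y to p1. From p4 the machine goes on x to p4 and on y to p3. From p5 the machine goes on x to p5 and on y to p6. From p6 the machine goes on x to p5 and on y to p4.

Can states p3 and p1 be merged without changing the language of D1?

No

First remove the unreachable states {p2}; 5 states remain.
Initial partition by acceptance: {p1,p6} | {p3,p4,p5}.
Refine {p3,p4,p5} on symbol y: members go to different blocks, giving {p3,p5} and {p4}.
The partition is now stable with 3 blocks: {p1,p6} | {p3,p5} | {p4}.
p3 and p1 end up in different blocks, so they are distinguishable. For instance, the string 'ε' is accepted from only p1.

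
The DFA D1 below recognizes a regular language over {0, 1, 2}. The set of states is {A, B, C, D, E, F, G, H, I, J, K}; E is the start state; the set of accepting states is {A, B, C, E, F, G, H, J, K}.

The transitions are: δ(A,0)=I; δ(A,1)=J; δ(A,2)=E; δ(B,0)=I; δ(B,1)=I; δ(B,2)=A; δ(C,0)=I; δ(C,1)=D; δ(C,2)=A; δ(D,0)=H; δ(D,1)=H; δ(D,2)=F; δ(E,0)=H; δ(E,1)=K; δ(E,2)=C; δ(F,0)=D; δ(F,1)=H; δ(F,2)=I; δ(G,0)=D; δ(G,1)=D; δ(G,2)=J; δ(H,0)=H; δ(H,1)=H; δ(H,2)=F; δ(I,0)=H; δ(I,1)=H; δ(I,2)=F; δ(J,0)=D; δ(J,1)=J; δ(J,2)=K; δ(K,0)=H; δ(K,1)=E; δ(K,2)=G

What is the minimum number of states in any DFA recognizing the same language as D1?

6

States {B} cannot be reached from the start state, so discard them.
P0 = {A,C,E,F,G,H,J,K} | {D,I}.
On input 0, block {A,C,E,F,G,H,J,K} splits into {A,C,F,G,J} and {E,H,K}.
On input 1, block {A,C,F,G,J} splits into {A,J} and {C,G} and {F}.
Refine {E,H,K} on symbol 2: members go to different blocks, giving {E,K} and {H}.
Stable partition: {A,J} | {D,I} | {E,K} | {C,G} | {F} | {H} — 6 equivalence classes.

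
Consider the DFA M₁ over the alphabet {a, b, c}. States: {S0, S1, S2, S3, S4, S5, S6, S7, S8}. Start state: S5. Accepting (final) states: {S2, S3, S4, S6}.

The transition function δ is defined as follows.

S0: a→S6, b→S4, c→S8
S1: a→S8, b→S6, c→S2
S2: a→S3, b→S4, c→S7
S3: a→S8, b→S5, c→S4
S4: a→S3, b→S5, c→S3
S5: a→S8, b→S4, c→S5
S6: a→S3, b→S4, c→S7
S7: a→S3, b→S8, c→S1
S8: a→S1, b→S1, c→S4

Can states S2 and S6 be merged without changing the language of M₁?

Reachable states from the start: {S1,S2,S3,S4,S5,S6,S7,S8}. Unreachable: {S0} — drop them.
Start with accepting vs non-accepting: {S2,S3,S4,S6} | {S1,S5,S7,S8}.
Split {S2,S3,S4,S6} by δ(·,a) → {S2,S4,S6} and {S3}.
Split {S2,S4,S6} by δ(·,b) → {S2,S6} and {S4}.
On input a, block {S1,S5,S7,S8} splits into {S1,S5,S8} and {S7}.
On input b, block {S1,S5,S8} splits into {S1} and {S5} and {S8}.
The partition is now stable with 7 blocks: {S2,S6} | {S1} | {S3} | {S4} | {S7} | {S5} | {S8}.
S2 and S6 lie in the same block of the stable partition, so they are equivalent — no string distinguishes them.

Yes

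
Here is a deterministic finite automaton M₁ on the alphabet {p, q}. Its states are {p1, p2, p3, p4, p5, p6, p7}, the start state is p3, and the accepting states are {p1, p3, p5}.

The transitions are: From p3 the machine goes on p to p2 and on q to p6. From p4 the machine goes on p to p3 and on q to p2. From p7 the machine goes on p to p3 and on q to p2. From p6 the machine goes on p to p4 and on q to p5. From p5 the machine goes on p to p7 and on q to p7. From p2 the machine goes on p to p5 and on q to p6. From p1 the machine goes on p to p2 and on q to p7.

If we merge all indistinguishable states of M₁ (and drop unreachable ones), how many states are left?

5

First remove the unreachable states {p1}; 6 states remain.
P0 = {p3,p5} | {p2,p4,p6,p7}.
On input p, block {p2,p4,p6,p7} splits into {p2,p4,p7} and {p6}.
On input q, block {p3,p5} splits into {p3} and {p5}.
Refine {p2,p4,p7} on symbol p: members go to different blocks, giving {p4,p7} and {p2}.
No further refinement is possible. Final partition (5 blocks): {p3} | {p4,p7} | {p6} | {p5} | {p2}.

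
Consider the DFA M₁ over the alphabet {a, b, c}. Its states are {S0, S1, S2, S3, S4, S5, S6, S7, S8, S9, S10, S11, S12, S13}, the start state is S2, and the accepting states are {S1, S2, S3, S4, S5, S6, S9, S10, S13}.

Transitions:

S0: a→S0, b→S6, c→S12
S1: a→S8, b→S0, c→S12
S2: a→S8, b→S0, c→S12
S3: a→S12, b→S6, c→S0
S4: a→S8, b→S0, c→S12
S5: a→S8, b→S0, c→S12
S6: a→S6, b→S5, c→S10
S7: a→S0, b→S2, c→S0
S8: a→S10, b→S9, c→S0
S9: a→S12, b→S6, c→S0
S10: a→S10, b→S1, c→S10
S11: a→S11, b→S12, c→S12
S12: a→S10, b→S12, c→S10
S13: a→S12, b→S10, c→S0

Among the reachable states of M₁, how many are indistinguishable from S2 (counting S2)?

Reachable states from the start: {S0,S1,S2,S5,S6,S8,S9,S10,S12}. Unreachable: {S3,S4,S7,S11,S13} — drop them.
Start with accepting vs non-accepting: {S1,S2,S5,S6,S9,S10} | {S0,S8,S12}.
Refine {S1,S2,S5,S6,S9,S10} on symbol a: members go to different blocks, giving {S1,S2,S5,S9} and {S6,S10}.
Split {S1,S2,S5,S9} by δ(·,b) → {S1,S2,S5} and {S9}.
On input a, block {S0,S8,S12} splits into {S8,S12} and {S0}.
Split {S8,S12} by δ(·,b) → {S8} and {S12}.
The partition is now stable with 6 blocks: {S1,S2,S5} | {S8} | {S6,S10} | {S9} | {S0} | {S12}.
The equivalence class containing S2 is {S1,S2,S5}, of size 3.

3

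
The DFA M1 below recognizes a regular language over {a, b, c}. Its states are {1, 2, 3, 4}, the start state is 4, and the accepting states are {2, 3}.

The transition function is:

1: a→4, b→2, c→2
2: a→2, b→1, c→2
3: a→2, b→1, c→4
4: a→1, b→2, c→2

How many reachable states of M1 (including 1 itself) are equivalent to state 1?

2

States {3} cannot be reached from the start state, so discard them.
Start with accepting vs non-accepting: {2} | {1,4}.
No further refinement is possible. Final partition (2 blocks): {2} | {1,4}.
The equivalence class containing 1 is {1,4}, of size 2.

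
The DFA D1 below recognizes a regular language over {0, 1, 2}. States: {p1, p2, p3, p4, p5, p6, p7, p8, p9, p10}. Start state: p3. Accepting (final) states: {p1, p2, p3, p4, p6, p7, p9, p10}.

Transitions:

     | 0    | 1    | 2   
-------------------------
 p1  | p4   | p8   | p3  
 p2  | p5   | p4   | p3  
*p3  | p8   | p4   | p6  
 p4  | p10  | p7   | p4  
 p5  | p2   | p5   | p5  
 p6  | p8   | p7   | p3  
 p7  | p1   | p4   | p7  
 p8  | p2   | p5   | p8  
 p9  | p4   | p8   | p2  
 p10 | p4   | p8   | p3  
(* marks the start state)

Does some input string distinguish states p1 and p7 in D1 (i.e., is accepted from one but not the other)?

States {p9} cannot be reached from the start state, so discard them.
Initial partition by acceptance: {p1,p2,p3,p4,p6,p7,p10} | {p5,p8}.
Split {p1,p2,p3,p4,p6,p7,p10} by δ(·,0) → {p1,p4,p7,p10} and {p2,p3,p6}.
Refine {p1,p4,p7,p10} on symbol 1: members go to different blocks, giving {p1,p10} and {p4,p7}.
No further refinement is possible. Final partition (4 blocks): {p1,p10} | {p5,p8} | {p2,p3,p6} | {p4,p7}.
p1 and p7 end up in different blocks, so they are distinguishable. For instance, the string '1' is accepted from only p7.

Yes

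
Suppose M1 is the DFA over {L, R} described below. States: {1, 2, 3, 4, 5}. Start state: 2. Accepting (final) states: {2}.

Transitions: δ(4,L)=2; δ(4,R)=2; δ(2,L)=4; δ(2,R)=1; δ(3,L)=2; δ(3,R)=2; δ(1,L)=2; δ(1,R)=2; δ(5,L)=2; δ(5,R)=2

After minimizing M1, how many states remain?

First remove the unreachable states {3,5}; 3 states remain.
P0 = {2} | {1,4}.
Stable partition: {2} | {1,4} — 2 equivalence classes.

2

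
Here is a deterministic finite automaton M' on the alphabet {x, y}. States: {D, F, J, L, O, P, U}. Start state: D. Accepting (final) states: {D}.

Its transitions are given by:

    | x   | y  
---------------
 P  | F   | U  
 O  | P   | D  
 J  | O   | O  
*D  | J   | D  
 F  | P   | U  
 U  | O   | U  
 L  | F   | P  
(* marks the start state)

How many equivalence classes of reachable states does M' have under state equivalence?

5

First remove the unreachable states {L}; 6 states remain.
Start with accepting vs non-accepting: {D} | {F,J,O,P,U}.
Split {F,J,O,P,U} by δ(·,y) → {F,J,P,U} and {O}.
Refine {F,J,P,U} on symbol x: members go to different blocks, giving {F,P} and {J,U}.
Split {J,U} by δ(·,y) → {U} and {J}.
No further refinement is possible. Final partition (5 blocks): {D} | {F,P} | {O} | {U} | {J}.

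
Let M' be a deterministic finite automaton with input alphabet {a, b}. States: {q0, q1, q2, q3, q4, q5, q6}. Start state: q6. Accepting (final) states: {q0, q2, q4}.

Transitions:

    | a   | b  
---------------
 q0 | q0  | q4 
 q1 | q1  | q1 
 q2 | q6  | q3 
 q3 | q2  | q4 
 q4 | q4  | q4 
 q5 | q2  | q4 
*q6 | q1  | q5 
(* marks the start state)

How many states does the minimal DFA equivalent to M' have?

States {q0} cannot be reached from the start state, so discard them.
Start with accepting vs non-accepting: {q2,q4} | {q1,q3,q5,q6}.
On input a, block {q2,q4} splits into {q2} and {q4}.
Refine {q1,q3,q5,q6} on symbol a: members go to different blocks, giving {q1,q6} and {q3,q5}.
On input b, block {q1,q6} splits into {q1} and {q6}.
No further refinement is possible. Final partition (5 blocks): {q2} | {q1} | {q4} | {q3,q5} | {q6}.

5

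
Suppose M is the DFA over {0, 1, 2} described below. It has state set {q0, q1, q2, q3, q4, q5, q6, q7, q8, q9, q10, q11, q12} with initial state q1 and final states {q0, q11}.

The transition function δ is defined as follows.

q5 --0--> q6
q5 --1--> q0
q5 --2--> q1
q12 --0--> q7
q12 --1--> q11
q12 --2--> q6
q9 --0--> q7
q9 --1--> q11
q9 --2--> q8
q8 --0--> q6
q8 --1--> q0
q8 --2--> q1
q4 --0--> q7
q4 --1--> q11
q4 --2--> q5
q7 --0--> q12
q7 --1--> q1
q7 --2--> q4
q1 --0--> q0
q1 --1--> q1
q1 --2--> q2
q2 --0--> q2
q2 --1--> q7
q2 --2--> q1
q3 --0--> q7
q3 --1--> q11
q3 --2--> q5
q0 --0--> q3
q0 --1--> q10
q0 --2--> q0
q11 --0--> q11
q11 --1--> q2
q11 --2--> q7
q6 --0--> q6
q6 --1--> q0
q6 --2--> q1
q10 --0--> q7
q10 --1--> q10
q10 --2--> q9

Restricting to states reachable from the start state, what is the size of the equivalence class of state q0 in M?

1

Every state is reachable, so we keep all 13.
Start with accepting vs non-accepting: {q0,q11} | {q1,q2,q3,q4,q5,q6,q7,q8,q9,q10,q12}.
On input 0, block {q0,q11} splits into {q0} and {q11}.
Split {q1,q2,q3,q4,q5,q6,q7,q8,q9,q10,q12} by δ(·,0) → {q2,q3,q4,q5,q6,q7,q8,q9,q10,q12} and {q1}.
Refine {q2,q3,q4,q5,q6,q7,q8,q9,q10,q12} on symbol 1: members go to different blocks, giving {q3,q4,q9,q12} and {q5,q6,q8} and {q2,q10} and {q7}.
On input 0, block {q2,q10} splits into {q2} and {q10}.
Stable partition: {q0} | {q3,q4,q9,q12} | {q11} | {q1} | {q5,q6,q8} | {q2} | {q7} | {q10} — 8 equivalence classes.
State q0 belongs to the block {q0}, which has 1 states.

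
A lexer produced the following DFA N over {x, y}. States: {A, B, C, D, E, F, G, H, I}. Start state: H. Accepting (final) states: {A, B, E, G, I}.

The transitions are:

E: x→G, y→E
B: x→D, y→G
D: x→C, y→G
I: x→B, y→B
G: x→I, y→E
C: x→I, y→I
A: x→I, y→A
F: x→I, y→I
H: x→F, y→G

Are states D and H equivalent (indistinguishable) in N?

Yes

States {A} cannot be reached from the start state, so discard them.
Start with accepting vs non-accepting: {B,E,G,I} | {C,D,F,H}.
On input x, block {B,E,G,I} splits into {E,G,I} and {B}.
Refine {E,G,I} on symbol x: members go to different blocks, giving {E,G} and {I}.
Split {E,G} by δ(·,x) → {E} and {G}.
Refine {C,D,F,H} on symbol x: members go to different blocks, giving {C,F} and {D,H}.
Stable partition: {E} | {C,F} | {B} | {I} | {G} | {D,H} — 6 equivalence classes.
D and H lie in the same block of the stable partition, so they are equivalent — no string distinguishes them.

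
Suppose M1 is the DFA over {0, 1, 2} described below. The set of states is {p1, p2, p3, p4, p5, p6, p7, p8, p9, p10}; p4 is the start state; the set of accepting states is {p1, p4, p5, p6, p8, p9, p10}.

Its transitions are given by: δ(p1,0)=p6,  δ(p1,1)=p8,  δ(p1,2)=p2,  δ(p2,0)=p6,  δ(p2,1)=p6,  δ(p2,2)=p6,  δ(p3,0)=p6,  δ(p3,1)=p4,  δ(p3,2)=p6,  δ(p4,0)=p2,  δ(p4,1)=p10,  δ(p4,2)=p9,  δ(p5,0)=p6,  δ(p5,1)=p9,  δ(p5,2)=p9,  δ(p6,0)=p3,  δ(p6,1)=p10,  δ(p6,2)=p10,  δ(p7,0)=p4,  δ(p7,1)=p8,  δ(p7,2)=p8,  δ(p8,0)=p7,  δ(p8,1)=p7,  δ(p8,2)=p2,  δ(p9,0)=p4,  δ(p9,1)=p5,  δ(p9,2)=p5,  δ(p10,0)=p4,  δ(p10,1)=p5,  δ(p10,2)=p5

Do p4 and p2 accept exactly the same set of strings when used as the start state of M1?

Reachable states from the start: {p2,p3,p4,p5,p6,p9,p10}. Unreachable: {p1,p7,p8} — drop them.
Initial partition by acceptance: {p4,p5,p6,p9,p10} | {p2,p3}.
On input 0, block {p4,p5,p6,p9,p10} splits into {p5,p9,p10} and {p4,p6}.
The partition is now stable with 3 blocks: {p5,p9,p10} | {p2,p3} | {p4,p6}.
p4 and p2 end up in different blocks, so they are distinguishable. For instance, the string 'ε' is accepted from only p4.

No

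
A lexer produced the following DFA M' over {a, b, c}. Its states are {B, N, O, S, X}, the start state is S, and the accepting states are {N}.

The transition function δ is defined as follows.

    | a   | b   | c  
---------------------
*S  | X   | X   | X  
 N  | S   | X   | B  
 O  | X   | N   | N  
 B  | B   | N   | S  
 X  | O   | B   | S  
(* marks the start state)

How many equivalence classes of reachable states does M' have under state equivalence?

5

Every state is reachable, so we keep all 5.
P0 = {N} | {B,O,S,X}.
Split {B,O,S,X} by δ(·,b) → {S,X} and {B,O}.
Refine {S,X} on symbol a: members go to different blocks, giving {S} and {X}.
On input a, block {B,O} splits into {O} and {B}.
The partition is now stable with 5 blocks: {N} | {S} | {O} | {X} | {B}.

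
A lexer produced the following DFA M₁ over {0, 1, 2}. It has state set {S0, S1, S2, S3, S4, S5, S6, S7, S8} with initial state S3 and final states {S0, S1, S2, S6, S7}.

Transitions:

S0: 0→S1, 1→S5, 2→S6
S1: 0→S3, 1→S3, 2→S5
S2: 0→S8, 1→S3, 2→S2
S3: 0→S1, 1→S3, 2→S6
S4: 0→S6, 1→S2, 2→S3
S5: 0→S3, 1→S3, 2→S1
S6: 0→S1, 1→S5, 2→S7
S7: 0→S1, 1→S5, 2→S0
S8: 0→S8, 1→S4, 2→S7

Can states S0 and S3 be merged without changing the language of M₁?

First remove the unreachable states {S2,S4,S8}; 6 states remain.
P0 = {S0,S1,S6,S7} | {S3,S5}.
Split {S0,S1,S6,S7} by δ(·,0) → {S0,S6,S7} and {S1}.
On input 0, block {S3,S5} splits into {S3} and {S5}.
Stable partition: {S0,S6,S7} | {S3} | {S1} | {S5} — 4 equivalence classes.
S0 and S3 end up in different blocks, so they are distinguishable. For instance, the string 'ε' is accepted from only S0.

No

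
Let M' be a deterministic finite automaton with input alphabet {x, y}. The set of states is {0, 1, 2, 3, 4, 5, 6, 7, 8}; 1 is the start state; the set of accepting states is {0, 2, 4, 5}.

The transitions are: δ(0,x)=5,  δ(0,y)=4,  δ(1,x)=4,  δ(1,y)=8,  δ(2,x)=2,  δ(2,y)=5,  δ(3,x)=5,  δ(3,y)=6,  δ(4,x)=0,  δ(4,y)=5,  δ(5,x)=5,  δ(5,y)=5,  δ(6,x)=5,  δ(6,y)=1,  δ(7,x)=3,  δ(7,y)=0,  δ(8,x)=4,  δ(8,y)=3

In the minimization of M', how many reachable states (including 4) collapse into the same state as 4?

States {2,7} cannot be reached from the start state, so discard them.
Start with accepting vs non-accepting: {0,4,5} | {1,3,6,8}.
The partition is now stable with 2 blocks: {0,4,5} | {1,3,6,8}.
State 4 belongs to the block {0,4,5}, which has 3 states.

3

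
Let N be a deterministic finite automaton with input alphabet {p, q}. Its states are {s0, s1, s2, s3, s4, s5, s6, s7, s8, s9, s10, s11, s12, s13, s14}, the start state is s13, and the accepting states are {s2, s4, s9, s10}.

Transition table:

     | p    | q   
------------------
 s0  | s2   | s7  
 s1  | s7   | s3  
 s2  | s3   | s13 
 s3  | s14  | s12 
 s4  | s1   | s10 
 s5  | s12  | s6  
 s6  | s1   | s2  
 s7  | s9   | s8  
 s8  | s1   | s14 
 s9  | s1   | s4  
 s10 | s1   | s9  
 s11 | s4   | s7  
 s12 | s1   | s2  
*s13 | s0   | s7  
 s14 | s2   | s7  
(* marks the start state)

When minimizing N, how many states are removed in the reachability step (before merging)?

BFS from s13 reaches {s0, s1, s2, s3, s4, s7, s8, s9, s10, s12, s13, s14}; the 3 state(s) s5, s6, s11 are never visited.

3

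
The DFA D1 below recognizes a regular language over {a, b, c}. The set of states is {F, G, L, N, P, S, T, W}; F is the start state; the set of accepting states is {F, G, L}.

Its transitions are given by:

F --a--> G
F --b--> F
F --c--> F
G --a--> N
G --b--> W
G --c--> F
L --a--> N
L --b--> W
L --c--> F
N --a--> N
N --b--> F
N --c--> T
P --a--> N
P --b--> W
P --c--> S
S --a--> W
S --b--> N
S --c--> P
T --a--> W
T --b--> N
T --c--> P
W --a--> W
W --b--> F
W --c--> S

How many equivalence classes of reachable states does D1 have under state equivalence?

4

States {L} cannot be reached from the start state, so discard them.
P0 = {F,G} | {N,P,S,T,W}.
On input a, block {F,G} splits into {F} and {G}.
On input b, block {N,P,S,T,W} splits into {P,S,T} and {N,W}.
Stable partition: {F} | {P,S,T} | {G} | {N,W} — 4 equivalence classes.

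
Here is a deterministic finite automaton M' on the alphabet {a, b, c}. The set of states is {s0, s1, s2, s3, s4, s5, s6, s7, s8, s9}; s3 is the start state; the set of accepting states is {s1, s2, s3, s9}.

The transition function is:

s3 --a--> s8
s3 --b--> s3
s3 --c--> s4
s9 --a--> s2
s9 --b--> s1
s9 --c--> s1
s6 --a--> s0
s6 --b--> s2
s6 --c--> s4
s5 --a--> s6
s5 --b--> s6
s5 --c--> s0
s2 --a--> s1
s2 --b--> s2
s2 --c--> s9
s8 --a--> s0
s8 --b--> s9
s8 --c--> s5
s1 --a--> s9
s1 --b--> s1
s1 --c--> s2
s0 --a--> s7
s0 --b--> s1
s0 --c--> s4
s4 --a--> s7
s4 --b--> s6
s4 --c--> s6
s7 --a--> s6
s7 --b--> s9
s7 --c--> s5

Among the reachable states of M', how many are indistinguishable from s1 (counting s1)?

3

Every state is reachable, so we keep all 10.
Start with accepting vs non-accepting: {s1,s2,s3,s9} | {s0,s4,s5,s6,s7,s8}.
Split {s1,s2,s3,s9} by δ(·,a) → {s1,s2,s9} and {s3}.
On input b, block {s0,s4,s5,s6,s7,s8} splits into {s0,s6,s7,s8} and {s4,s5}.
No further refinement is possible. Final partition (4 blocks): {s1,s2,s9} | {s0,s6,s7,s8} | {s3} | {s4,s5}.
The equivalence class containing s1 is {s1,s2,s9}, of size 3.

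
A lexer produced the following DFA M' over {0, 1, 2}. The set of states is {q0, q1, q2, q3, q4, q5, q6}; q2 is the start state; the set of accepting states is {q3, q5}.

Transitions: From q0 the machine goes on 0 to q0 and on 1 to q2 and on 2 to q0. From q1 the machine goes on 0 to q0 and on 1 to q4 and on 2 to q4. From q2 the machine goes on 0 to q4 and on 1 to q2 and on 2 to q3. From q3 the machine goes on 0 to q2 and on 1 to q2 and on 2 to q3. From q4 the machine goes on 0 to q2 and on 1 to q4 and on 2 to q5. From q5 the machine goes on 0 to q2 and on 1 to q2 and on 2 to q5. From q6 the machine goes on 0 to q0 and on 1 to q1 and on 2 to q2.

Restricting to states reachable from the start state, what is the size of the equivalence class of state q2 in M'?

2

Reachable states from the start: {q2,q3,q4,q5}. Unreachable: {q0,q1,q6} — drop them.
Start with accepting vs non-accepting: {q3,q5} | {q2,q4}.
Stable partition: {q3,q5} | {q2,q4} — 2 equivalence classes.
The equivalence class containing q2 is {q2,q4}, of size 2.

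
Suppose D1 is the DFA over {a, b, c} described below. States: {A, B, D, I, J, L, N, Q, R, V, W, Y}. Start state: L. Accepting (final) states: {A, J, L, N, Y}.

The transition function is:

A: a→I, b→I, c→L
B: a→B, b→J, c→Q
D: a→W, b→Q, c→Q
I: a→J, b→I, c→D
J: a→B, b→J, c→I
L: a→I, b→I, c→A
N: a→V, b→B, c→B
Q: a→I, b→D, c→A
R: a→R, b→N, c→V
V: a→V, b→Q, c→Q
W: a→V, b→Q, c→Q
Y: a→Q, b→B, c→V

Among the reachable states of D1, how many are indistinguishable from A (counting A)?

First remove the unreachable states {N,R,Y}; 9 states remain.
P0 = {A,J,L} | {B,D,I,Q,V,W}.
Refine {A,J,L} on symbol b: members go to different blocks, giving {A,L} and {J}.
Refine {B,D,I,Q,V,W} on symbol a: members go to different blocks, giving {B,D,Q,V,W} and {I}.
Refine {B,D,Q,V,W} on symbol a: members go to different blocks, giving {B,D,V,W} and {Q}.
Split {B,D,V,W} by δ(·,b) → {D,V,W} and {B}.
Stable partition: {A,L} | {D,V,W} | {J} | {I} | {Q} | {B} — 6 equivalence classes.
The equivalence class containing A is {A,L}, of size 2.

2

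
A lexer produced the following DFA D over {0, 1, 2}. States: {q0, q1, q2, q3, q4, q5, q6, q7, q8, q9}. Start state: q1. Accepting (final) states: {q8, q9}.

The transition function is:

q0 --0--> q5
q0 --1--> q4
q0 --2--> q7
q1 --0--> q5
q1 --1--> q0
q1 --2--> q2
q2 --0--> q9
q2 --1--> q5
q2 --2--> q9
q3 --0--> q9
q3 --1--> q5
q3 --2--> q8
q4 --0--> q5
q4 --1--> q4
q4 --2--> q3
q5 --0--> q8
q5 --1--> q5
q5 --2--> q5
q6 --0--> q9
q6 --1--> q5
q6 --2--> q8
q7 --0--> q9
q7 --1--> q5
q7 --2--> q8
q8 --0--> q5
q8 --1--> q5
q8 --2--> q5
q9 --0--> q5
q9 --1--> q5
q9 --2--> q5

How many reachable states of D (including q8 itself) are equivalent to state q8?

States {q6} cannot be reached from the start state, so discard them.
P0 = {q8,q9} | {q0,q1,q2,q3,q4,q5,q7}.
Split {q0,q1,q2,q3,q4,q5,q7} by δ(·,0) → {q2,q3,q5,q7} and {q0,q1,q4}.
Split {q2,q3,q5,q7} by δ(·,2) → {q2,q3,q7} and {q5}.
No further refinement is possible. Final partition (4 blocks): {q8,q9} | {q2,q3,q7} | {q0,q1,q4} | {q5}.
State q8 belongs to the block {q8,q9}, which has 2 states.

2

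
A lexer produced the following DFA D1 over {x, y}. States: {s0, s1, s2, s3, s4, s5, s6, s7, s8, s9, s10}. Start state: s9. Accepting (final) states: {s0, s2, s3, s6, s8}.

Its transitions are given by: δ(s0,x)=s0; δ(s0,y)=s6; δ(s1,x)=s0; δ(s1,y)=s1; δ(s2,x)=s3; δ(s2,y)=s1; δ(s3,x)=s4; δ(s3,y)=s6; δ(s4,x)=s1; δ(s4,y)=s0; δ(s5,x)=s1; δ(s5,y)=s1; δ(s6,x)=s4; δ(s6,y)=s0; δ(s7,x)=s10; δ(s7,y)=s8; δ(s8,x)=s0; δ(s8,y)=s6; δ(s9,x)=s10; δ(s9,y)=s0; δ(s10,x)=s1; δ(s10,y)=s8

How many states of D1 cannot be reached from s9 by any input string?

4

No path from s9 leads to s2, s3, s5, s7; the other 7 states are all reachable.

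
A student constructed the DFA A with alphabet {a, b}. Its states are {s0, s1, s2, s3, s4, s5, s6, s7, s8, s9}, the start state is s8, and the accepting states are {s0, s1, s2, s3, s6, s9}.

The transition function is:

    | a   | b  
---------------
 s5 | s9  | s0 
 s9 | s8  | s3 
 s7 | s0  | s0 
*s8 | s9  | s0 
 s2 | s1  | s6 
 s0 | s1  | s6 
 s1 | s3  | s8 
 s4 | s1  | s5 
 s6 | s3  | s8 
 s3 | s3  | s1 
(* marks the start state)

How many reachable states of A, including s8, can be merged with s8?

First remove the unreachable states {s2,s4,s5,s7}; 6 states remain.
Start with accepting vs non-accepting: {s0,s1,s3,s6,s9} | {s8}.
Refine {s0,s1,s3,s6,s9} on symbol a: members go to different blocks, giving {s0,s1,s3,s6} and {s9}.
Split {s0,s1,s3,s6} by δ(·,b) → {s0,s3} and {s1,s6}.
Split {s0,s3} by δ(·,a) → {s0} and {s3}.
Stable partition: {s0} | {s8} | {s9} | {s1,s6} | {s3} — 5 equivalence classes.
State s8 belongs to the block {s8}, which has 1 states.

1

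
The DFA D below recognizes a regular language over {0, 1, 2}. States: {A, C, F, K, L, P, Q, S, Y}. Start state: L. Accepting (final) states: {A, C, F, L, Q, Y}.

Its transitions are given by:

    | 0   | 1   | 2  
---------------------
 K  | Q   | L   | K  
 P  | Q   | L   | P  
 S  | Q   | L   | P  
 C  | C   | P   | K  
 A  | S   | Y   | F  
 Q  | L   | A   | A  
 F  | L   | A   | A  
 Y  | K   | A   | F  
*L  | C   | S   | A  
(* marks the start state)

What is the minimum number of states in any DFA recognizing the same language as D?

5

Every state is reachable, so we keep all 9.
Start with accepting vs non-accepting: {A,C,F,L,Q,Y} | {K,P,S}.
Refine {A,C,F,L,Q,Y} on symbol 0: members go to different blocks, giving {C,F,L,Q} and {A,Y}.
On input 1, block {C,F,L,Q} splits into {C,L} and {F,Q}.
On input 2, block {C,L} splits into {L} and {C}.
Stable partition: {L} | {K,P,S} | {A,Y} | {F,Q} | {C} — 5 equivalence classes.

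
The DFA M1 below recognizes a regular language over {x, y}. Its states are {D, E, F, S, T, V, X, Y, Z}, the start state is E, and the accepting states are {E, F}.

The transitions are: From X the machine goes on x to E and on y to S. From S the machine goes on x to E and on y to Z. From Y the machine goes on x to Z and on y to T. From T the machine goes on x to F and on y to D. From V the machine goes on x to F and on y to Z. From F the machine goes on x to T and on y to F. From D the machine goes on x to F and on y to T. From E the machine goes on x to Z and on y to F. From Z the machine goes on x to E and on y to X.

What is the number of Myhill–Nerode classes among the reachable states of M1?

States {V,Y} cannot be reached from the start state, so discard them.
P0 = {E,F} | {D,S,T,X,Z}.
The partition is now stable with 2 blocks: {E,F} | {D,S,T,X,Z}.

2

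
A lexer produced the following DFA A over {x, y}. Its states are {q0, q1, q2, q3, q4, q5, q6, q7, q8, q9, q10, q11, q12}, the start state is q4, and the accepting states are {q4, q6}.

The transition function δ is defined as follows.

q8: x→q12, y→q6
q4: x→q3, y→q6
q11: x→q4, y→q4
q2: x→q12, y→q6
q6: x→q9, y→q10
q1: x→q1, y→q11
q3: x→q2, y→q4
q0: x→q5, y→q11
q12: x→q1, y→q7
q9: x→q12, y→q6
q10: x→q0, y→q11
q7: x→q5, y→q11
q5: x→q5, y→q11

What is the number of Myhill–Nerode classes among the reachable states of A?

7

Reachable states from the start: {q0,q1,q2,q3,q4,q5,q6,q7,q9,q10,q11,q12}. Unreachable: {q8} — drop them.
Initial partition by acceptance: {q4,q6} | {q0,q1,q2,q3,q5,q7,q9,q10,q11,q12}.
Refine {q4,q6} on symbol y: members go to different blocks, giving {q4} and {q6}.
Split {q0,q1,q2,q3,q5,q7,q9,q10,q11,q12} by δ(·,x) → {q0,q1,q2,q3,q5,q7,q9,q10,q12} and {q11}.
Split {q0,q1,q2,q3,q5,q7,q9,q10,q12} by δ(·,y) → {q0,q1,q5,q7,q10} and {q2,q9} and {q3} and {q12}.
No further refinement is possible. Final partition (7 blocks): {q4} | {q0,q1,q5,q7,q10} | {q6} | {q11} | {q2,q9} | {q3} | {q12}.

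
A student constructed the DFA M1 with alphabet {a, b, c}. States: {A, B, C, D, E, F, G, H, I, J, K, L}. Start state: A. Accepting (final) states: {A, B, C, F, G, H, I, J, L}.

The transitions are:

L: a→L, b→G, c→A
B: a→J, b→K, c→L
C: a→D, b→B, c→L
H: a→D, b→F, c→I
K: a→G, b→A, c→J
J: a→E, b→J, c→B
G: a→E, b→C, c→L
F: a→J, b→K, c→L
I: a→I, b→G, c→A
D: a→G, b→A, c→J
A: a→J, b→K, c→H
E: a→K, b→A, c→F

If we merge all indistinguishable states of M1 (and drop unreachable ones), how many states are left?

8

Every state is reachable, so we keep all 12.
Start with accepting vs non-accepting: {A,B,C,F,G,H,I,J,L} | {D,E,K}.
Split {A,B,C,F,G,H,I,J,L} by δ(·,a) → {A,B,F,I,L} and {C,G,H,J}.
Split {A,B,F,I,L} by δ(·,a) → {A,B,F} and {I,L}.
Split {A,B,F} by δ(·,c) → {B,F} and {A}.
Refine {D,E,K} on symbol a: members go to different blocks, giving {D,K} and {E}.
Refine {C,G,H,J} on symbol a: members go to different blocks, giving {C,H} and {G,J}.
Split {G,J} by δ(·,b) → {G} and {J}.
The partition is now stable with 8 blocks: {B,F} | {D,K} | {C,H} | {I,L} | {A} | {E} | {G} | {J}.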